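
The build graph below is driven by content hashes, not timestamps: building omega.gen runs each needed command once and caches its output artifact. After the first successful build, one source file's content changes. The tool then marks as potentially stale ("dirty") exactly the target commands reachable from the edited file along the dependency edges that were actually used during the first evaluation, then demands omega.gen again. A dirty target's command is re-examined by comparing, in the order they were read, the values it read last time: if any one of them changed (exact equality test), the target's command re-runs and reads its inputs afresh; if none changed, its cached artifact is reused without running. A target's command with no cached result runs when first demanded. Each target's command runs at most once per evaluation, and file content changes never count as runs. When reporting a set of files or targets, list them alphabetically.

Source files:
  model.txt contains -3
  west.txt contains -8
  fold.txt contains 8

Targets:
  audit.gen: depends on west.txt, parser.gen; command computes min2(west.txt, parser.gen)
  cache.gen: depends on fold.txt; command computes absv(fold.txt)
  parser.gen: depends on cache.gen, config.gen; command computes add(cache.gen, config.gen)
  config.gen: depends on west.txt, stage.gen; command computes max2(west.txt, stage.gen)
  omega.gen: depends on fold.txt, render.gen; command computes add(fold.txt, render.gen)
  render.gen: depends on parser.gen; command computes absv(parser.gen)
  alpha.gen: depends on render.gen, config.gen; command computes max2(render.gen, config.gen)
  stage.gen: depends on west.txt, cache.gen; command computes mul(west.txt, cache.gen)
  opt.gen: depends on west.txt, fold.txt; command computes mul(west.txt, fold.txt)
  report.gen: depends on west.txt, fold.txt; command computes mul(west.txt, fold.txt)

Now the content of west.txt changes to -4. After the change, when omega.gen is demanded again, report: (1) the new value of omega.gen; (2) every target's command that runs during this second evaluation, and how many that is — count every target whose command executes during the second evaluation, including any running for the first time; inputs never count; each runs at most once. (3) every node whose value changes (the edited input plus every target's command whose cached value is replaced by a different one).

omega.gen now evaluates to 12.
Run set: config.gen, omega.gen, parser.gen, render.gen, stage.gen (5 run).
Changed values: config.gen, omega.gen, parser.gen, render.gen, stage.gen, west.txt.

Initial pass — values computed on the first demand:
  cache.gen = absv(8) = 8
  stage.gen = mul(-8, 8) = -64
  config.gen = max2(-8, -64) = -8
  parser.gen = add(8, -8) = 0
  render.gen = absv(0) = 0
  omega.gen = add(8, 0) = 8

Second demand — change propagation:
  stage.gen: re-runs because west.txt -8->-4; new result -32.
  config.gen: re-runs because west.txt -8->-4; stage.gen -64->-32; new result -4.
  parser.gen: re-runs because config.gen -8->-4; new result 4.
  render.gen: re-runs because parser.gen 0->4; new result 4.
  omega.gen: re-runs because render.gen 0->4; new result 12.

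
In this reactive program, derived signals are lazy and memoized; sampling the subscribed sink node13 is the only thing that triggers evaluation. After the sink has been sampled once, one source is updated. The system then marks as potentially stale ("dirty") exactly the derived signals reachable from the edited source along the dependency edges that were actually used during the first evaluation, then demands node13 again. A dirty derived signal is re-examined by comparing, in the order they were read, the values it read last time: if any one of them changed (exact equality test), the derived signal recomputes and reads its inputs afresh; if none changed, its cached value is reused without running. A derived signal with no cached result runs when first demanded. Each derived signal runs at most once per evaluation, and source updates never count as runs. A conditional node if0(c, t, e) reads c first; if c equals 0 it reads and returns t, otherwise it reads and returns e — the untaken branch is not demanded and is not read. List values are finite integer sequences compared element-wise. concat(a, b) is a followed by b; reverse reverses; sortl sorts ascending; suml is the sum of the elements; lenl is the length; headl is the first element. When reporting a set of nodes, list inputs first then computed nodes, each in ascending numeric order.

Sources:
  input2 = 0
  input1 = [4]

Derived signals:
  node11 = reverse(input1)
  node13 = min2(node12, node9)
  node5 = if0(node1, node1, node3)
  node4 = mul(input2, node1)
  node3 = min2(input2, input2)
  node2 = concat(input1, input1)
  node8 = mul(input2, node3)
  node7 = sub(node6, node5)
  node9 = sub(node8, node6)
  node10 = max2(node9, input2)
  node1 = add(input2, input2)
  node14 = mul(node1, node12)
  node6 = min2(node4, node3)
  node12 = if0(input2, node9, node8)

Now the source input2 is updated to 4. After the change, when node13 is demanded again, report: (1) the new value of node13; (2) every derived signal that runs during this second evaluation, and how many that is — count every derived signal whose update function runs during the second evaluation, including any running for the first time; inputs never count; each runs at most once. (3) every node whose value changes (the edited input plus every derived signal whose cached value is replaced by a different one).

Demanding node13 again yields 12.
8 derived signals run: node1, node3, node4, node6, node8, node9, node12, node13.
The nodes whose values change: input2, node1, node3, node4, node6, node8, node9, node12, node13.

First demand of the output computes:
  node1 = add(0, 0) = 0
  node3 = min2(0, 0) = 0
  node4 = mul(0, 0) = 0
  node6 = min2(0, 0) = 0
  node8 = mul(0, 0) = 0
  node9 = sub(0, 0) = 0
  node12 = if0(input2=0 -> then branch node9) = 0
  node13 = min2(0, 0) = 0

After the edit, cleaning proceeds:
  node1: a read changed (input2 0->4; input2 0->4) — executes, giving 8.
  node3: a read changed (input2 0->4; input2 0->4) — executes, giving 4.
  node4: a read changed (input2 0->4; node1 0->8) — executes, giving 32.
  node6: a read changed (node4 0->32; node3 0->4) — executes, giving 4.
  node8: a read changed (input2 0->4; node3 0->4) — executes, giving 16.
  node9: a read changed (node8 0->16; node6 0->4) — executes, giving 12.
  node12: a read changed (input2 0->4; node9 0->12) — executes, giving 16.
  node13: a read changed (node12 0->16; node9 0->12) — executes, giving 12.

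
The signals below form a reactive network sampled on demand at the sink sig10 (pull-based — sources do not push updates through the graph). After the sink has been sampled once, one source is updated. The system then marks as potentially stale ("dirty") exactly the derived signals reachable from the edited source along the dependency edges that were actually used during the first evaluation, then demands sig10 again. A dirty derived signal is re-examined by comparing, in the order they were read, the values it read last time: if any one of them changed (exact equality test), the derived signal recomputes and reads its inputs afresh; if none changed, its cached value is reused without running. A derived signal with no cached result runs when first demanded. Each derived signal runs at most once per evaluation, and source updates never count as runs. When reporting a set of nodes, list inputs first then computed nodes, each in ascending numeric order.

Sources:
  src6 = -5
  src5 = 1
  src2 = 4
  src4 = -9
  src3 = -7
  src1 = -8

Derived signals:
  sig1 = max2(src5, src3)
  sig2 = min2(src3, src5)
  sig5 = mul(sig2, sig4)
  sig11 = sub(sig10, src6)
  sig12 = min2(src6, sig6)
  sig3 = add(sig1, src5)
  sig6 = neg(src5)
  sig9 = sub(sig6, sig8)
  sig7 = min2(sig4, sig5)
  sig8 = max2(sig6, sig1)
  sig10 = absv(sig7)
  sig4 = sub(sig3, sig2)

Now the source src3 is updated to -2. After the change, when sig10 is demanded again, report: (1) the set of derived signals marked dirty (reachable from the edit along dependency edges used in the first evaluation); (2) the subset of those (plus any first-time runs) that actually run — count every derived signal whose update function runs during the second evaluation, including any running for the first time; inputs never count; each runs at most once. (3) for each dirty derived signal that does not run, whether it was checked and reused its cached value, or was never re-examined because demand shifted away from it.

Dirty set: sig1, sig2, sig3, sig4, sig5, sig7, sig10.
Run set: sig1, sig2, sig4, sig5, sig7, sig10 (6 run).
Re-examined without running (cache reused): sig3.
The important point: at sig3 every value read last time is unchanged, so the dirty flag clears without a run.

Initial pass — values computed on the first demand:
  sig1 = max2(1, -7) = 1
  sig2 = min2(-7, 1) = -7
  sig3 = add(1, 1) = 2
  sig4 = sub(2, -7) = 9
  sig5 = mul(-7, 9) = -63
  sig7 = min2(9, -63) = -63
  sig10 = absv(-63) = 63

Second demand — change propagation:
  sig1: re-runs because src3 -7->-2; new result 1 (unchanged).
  sig2: re-runs because src3 -7->-2; new result -2.
  sig3: re-examined; everything it read last time is the same (sig1 unchanged, src5 unchanged) — cache 2 kept, no run.
  sig4: re-runs because sig2 -7->-2; new result 4.
  sig5: re-runs because sig2 -7->-2; sig4 9->4; new result -8.
  sig7: re-runs because sig4 9->4; sig5 -63->-8; new result -8.
  sig10: re-runs because sig7 -63->-8; new result 8.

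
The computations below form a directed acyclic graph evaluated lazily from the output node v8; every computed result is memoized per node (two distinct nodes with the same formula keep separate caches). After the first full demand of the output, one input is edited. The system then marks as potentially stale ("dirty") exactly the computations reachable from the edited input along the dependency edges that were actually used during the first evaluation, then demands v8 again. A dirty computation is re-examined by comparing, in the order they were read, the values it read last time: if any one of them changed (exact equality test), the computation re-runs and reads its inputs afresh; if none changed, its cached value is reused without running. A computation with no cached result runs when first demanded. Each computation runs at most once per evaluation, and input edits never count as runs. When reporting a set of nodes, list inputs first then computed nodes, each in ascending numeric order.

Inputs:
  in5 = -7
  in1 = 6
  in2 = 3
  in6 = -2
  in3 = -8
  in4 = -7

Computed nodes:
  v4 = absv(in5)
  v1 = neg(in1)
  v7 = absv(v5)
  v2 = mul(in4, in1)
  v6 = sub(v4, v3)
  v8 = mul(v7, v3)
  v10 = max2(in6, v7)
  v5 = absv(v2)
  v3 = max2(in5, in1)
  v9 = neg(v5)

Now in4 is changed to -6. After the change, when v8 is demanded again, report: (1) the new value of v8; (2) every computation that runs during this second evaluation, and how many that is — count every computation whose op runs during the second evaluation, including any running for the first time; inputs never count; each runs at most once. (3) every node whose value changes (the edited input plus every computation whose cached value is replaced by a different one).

Demanding v8 again yields 216.
4 computations run: v2, v5, v7, v8.
The nodes whose values change: in4, v2, v5, v7, v8.

First demand of the output computes:
  v2 = mul(-7, 6) = -42
  v3 = max2(-7, 6) = 6
  v5 = absv(-42) = 42
  v7 = absv(42) = 42
  v8 = mul(42, 6) = 252

After the edit, cleaning proceeds:
  v2: a read changed (in4 -7->-6) — executes, giving -36.
  v5: a read changed (v2 -42->-36) — executes, giving 36.
  v7: a read changed (v5 42->36) — executes, giving 36.
  v8: a read changed (v7 42->36) — executes, giving 216.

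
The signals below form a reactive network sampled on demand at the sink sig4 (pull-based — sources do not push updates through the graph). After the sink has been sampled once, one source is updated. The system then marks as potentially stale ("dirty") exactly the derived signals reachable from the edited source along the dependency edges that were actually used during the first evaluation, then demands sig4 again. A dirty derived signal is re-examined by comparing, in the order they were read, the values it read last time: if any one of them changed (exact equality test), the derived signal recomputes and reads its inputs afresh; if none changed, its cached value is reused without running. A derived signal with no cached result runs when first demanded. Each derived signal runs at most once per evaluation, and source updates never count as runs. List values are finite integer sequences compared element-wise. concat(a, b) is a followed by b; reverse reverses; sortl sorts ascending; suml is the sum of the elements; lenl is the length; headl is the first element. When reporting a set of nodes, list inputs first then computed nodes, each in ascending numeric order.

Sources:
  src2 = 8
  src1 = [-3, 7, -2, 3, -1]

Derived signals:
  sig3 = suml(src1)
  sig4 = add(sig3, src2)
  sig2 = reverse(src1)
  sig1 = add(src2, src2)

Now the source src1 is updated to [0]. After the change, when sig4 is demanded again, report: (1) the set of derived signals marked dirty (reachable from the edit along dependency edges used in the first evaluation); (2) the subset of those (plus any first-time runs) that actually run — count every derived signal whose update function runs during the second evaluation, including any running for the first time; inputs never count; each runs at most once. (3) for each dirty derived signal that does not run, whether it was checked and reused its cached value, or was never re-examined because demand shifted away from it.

Dirty set: sig3, sig4.
Run set: sig3, sig4 (2 run).
All dirty derived signals ended up running.

Initial pass — values computed on the first demand:
  sig3 = suml([-3, 7, -2, 3, -1]) = 4
  sig4 = add(4, 8) = 12

Second demand — change propagation:
  sig3: re-runs because src1 [-3, 7, -2, 3, -1]->[0]; new result 0.
  sig4: re-runs because sig3 4->0; new result 8.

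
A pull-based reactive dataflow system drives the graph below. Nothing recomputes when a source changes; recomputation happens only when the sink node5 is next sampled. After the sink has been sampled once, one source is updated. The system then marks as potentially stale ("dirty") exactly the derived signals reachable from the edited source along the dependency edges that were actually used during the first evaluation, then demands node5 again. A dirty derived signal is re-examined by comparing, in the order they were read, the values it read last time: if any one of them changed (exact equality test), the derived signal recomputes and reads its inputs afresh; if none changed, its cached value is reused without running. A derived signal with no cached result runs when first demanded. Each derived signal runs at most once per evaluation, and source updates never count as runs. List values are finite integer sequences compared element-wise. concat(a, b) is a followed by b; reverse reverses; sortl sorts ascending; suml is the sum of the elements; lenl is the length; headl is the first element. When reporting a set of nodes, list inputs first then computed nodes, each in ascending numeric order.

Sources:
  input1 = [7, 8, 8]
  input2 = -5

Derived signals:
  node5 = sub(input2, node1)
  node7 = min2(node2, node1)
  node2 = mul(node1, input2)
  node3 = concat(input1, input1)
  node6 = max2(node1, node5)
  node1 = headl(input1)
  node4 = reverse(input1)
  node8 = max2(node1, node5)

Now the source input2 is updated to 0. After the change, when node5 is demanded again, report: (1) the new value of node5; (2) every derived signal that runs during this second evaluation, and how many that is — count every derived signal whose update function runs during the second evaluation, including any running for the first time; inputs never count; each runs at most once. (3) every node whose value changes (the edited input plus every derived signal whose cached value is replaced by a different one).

New value of node5: -7.
Derived signals that run: node5 — 1 in total.
Values that change: input2, node5.

First evaluation (everything demanded from the output):
  node1 = headl([7, 8, 8]) = 7
  node5 = sub(-5, 7) = -12

Propagation after the edit:
  node5: runs — input2 -5->0; result -7.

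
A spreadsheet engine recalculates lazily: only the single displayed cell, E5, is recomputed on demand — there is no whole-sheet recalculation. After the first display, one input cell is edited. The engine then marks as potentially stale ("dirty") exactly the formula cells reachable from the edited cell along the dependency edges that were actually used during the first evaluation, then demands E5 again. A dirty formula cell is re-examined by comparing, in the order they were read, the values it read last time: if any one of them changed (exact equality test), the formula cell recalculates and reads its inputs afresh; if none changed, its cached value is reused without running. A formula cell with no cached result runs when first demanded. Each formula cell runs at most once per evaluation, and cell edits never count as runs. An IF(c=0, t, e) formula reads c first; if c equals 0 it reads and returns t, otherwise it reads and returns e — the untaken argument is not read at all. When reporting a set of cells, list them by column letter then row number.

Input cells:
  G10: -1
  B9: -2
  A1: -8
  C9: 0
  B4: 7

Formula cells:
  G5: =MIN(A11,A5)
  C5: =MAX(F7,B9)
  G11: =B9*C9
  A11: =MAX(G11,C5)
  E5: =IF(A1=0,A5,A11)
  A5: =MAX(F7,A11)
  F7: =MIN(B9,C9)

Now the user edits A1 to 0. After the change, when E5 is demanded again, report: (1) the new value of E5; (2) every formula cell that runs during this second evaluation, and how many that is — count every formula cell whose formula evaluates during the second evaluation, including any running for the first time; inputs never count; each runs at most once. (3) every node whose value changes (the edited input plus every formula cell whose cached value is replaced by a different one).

First evaluation (everything demanded from the output):
  F7 = MIN(-2, 0) = -2
  C5 = MAX(-2, -2) = -2
  G11 = -2 * 0 = 0
  A11 = MAX(0, -2) = 0
  E5 = IF(A1=0: A1=-8 -> else branch A11) = 0

Propagation after the edit:
  A5: demanded for the first time — runs, produces 0.
  E5: runs — A1 -8->0; result 0 (same value as before).

Key observation: a condition flipped, so demand reaches new nodes — A5 runs for the first time.

New value of E5: 0.
Formula cells that run: A5, E5 — 2 in total.
Values that change: A1.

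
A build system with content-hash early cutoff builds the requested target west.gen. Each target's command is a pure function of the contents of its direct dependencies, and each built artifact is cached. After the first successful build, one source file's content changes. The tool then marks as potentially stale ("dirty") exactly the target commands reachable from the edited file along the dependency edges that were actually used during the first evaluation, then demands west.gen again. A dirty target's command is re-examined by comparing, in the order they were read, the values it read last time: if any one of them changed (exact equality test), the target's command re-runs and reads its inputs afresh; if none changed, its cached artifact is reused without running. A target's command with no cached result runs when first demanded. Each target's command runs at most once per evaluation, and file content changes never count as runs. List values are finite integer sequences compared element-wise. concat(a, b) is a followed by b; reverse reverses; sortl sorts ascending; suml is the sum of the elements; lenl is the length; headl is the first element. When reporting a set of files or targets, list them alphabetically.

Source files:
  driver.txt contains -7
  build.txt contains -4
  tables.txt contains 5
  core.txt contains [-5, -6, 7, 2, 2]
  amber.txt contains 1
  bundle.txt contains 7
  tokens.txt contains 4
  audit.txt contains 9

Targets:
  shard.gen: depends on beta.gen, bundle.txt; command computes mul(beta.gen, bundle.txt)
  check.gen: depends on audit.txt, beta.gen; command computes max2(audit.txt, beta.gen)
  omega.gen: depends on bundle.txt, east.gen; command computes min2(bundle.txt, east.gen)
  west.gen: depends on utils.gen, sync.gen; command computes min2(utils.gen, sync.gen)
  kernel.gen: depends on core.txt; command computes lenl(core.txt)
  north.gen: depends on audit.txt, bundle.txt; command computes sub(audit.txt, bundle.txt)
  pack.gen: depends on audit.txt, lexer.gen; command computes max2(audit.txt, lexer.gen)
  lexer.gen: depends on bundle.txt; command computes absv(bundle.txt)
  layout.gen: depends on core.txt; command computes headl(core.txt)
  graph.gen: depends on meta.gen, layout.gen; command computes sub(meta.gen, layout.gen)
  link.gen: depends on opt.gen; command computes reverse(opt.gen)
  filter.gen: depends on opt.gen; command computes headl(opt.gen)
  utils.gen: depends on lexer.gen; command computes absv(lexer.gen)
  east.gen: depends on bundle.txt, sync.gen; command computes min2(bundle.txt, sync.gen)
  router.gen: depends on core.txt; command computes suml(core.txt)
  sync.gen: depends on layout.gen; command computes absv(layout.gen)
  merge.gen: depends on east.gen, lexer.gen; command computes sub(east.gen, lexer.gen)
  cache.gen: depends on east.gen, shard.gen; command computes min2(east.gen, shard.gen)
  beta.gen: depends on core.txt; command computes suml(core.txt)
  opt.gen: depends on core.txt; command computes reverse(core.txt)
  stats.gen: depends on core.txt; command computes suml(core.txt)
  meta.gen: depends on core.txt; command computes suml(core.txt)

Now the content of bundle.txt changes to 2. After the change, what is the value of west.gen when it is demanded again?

First evaluation (everything demanded from the output):
  layout.gen = headl([-5, -6, 7, 2, 2]) = -5
  lexer.gen = absv(7) = 7
  sync.gen = absv(-5) = 5
  utils.gen = absv(7) = 7
  west.gen = min2(7, 5) = 5

Propagation after the edit:
  lexer.gen: runs — bundle.txt 7->2; result 2.
  utils.gen: runs — lexer.gen 7->2; result 2.
  west.gen: runs — utils.gen 7->2; result 2.

New value of west.gen: 2.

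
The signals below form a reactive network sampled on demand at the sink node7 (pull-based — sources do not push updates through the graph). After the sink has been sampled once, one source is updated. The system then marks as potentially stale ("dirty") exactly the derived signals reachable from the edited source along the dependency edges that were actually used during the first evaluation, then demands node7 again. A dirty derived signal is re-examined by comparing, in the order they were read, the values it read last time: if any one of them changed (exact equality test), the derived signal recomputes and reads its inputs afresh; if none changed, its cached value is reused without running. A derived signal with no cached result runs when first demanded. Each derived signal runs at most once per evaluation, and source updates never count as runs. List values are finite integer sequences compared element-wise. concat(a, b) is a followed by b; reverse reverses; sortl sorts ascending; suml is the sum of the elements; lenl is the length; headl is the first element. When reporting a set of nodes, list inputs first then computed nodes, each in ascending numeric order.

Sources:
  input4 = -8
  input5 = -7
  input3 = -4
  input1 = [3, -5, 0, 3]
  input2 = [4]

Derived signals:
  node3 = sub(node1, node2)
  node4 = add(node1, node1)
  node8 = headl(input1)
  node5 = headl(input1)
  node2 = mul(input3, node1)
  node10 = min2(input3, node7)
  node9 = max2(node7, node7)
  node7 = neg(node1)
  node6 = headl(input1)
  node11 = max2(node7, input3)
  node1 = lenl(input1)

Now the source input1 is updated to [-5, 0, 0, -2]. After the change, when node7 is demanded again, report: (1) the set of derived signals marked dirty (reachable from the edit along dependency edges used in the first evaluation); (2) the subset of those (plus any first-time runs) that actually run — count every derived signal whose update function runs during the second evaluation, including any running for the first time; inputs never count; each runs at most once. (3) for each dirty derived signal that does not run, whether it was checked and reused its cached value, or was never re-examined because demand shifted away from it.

Initial pass — values computed on the first demand:
  node1 = lenl([3, -5, 0, 3]) = 4
  node7 = neg(4) = -4

Second demand — change propagation:
  node1: re-runs because input1 [3, -5, 0, 3]->[-5, 0, 0, -2]; new result 4 (unchanged).
  node7: re-examined; everything it read last time is the same (node1 unchanged) — cache -4 kept, no run.

The important point: node1 recomputes to an identical value, and the output ends up unchanged.

Dirty set: node1, node7.
Run set: node1 (1 run).
Re-examined without running (cache reused): node7.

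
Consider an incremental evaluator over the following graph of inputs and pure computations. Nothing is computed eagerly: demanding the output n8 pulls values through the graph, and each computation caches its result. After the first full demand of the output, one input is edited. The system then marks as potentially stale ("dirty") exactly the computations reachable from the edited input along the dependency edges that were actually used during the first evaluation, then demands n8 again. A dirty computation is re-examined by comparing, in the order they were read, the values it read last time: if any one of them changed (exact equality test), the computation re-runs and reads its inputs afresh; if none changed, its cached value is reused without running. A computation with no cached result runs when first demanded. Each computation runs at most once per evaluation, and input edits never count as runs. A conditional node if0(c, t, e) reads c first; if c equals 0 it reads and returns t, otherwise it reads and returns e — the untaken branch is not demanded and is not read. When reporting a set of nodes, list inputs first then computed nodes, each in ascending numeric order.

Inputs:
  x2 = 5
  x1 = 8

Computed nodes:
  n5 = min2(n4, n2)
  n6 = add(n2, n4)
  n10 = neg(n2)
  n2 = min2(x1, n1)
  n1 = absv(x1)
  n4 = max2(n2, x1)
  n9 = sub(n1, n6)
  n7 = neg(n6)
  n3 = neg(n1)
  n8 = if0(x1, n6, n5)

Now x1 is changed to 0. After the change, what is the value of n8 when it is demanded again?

Initial pass — values computed on the first demand:
  n1 = absv(8) = 8
  n2 = min2(8, 8) = 8
  n4 = max2(8, 8) = 8
  n5 = min2(8, 8) = 8
  n8 = if0(x1=8 -> else branch n5) = 8

Second demand — change propagation:
  n1: re-runs because x1 8->0; new result 0.
  n2: re-runs because x1 8->0; n1 8->0; new result 0.
  n4: re-runs because n2 8->0; x1 8->0; new result 0.
  n5: dirty yet unreached — the second evaluation never asks for it.
  n6: newly demanded (no cache) — executes and yields 0.
  n8: re-runs because x1 8->0; new result 0.

The important point: the flipped condition redirects demand; n5 is left stale, never re-checked.

n8 now evaluates to 0.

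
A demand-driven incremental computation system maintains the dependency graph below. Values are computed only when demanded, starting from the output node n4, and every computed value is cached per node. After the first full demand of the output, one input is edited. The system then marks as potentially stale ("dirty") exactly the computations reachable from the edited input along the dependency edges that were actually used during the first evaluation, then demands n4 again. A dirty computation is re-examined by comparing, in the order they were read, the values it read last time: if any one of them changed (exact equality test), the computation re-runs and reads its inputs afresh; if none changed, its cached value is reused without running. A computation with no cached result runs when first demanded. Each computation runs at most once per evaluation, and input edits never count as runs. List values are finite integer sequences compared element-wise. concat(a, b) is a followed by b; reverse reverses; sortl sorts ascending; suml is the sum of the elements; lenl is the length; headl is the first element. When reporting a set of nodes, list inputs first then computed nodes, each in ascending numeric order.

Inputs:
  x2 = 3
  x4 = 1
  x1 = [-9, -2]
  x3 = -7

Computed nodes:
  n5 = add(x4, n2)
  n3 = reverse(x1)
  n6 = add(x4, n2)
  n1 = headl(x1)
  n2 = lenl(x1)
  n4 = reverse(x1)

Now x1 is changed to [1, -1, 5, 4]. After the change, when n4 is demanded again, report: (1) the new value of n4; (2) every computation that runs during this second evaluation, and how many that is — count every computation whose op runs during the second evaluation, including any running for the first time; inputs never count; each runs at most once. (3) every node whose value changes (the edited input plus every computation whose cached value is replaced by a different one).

First evaluation (everything demanded from the output):
  n4 = reverse([-9, -2]) = [-2, -9]

Propagation after the edit:
  n4: runs — x1 [-9, -2]->[1, -1, 5, 4]; result [4, 5, -1, 1].

New value of n4: [4, 5, -1, 1].
Computations that run: n4 — 1 in total.
Values that change: x1, n4.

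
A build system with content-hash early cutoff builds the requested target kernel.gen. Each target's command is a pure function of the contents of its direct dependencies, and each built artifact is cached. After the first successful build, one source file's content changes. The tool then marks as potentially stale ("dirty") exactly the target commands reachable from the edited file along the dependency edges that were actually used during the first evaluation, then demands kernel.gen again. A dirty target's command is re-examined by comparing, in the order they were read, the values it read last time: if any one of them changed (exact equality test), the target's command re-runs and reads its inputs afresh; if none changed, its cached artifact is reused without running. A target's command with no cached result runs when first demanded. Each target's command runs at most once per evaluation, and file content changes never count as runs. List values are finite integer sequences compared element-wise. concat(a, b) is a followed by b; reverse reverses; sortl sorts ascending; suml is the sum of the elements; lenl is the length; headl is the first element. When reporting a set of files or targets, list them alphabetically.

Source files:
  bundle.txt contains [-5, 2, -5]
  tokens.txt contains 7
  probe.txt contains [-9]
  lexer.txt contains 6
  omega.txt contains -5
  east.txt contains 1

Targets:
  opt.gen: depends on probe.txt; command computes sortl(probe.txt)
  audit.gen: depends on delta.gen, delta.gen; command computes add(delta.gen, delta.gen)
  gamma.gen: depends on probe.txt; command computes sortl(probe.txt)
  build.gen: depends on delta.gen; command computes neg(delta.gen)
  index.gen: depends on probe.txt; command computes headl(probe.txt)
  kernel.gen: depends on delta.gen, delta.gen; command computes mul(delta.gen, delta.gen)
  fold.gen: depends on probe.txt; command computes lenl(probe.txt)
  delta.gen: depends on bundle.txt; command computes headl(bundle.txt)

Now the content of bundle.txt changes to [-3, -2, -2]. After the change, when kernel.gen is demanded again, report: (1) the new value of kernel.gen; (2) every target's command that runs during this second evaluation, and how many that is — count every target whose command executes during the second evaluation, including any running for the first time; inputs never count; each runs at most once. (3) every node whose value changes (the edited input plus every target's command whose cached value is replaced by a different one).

First evaluation (everything demanded from the output):
  delta.gen = headl([-5, 2, -5]) = -5
  kernel.gen = mul(-5, -5) = 25

Propagation after the edit:
  delta.gen: runs — bundle.txt [-5, 2, -5]->[-3, -2, -2]; result -3.
  kernel.gen: runs — delta.gen -5->-3; delta.gen -5->-3; result 9.

New value of kernel.gen: 9.
Target commands that run: delta.gen, kernel.gen — 2 in total.
Values that change: bundle.txt, delta.gen, kernel.gen.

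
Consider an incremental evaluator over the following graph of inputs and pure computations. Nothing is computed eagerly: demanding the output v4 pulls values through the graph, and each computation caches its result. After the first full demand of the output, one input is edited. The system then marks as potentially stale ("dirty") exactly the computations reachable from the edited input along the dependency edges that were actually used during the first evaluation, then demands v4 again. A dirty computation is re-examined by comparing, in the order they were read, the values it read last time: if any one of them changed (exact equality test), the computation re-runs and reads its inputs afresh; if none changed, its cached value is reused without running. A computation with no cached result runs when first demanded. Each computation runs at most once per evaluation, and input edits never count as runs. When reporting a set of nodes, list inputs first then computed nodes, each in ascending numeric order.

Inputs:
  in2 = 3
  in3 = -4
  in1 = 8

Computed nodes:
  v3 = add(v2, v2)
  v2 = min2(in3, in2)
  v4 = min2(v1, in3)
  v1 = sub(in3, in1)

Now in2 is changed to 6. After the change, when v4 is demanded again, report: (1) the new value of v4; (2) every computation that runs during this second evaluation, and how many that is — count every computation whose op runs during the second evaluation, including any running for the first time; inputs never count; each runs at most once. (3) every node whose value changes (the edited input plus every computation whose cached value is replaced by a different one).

Initial pass — values computed on the first demand:
  v1 = sub(-4, 8) = -12
  v4 = min2(-12, -4) = -12

Second demand — change propagation:
  no demanded computation ever read in2, so the edit dirties nothing and nothing runs.

The important point: nothing the output needs ever reads in2, so the edit is invisible to it.

v4 now evaluates to -12.
Run set: none (0 run).
Changed values: in2.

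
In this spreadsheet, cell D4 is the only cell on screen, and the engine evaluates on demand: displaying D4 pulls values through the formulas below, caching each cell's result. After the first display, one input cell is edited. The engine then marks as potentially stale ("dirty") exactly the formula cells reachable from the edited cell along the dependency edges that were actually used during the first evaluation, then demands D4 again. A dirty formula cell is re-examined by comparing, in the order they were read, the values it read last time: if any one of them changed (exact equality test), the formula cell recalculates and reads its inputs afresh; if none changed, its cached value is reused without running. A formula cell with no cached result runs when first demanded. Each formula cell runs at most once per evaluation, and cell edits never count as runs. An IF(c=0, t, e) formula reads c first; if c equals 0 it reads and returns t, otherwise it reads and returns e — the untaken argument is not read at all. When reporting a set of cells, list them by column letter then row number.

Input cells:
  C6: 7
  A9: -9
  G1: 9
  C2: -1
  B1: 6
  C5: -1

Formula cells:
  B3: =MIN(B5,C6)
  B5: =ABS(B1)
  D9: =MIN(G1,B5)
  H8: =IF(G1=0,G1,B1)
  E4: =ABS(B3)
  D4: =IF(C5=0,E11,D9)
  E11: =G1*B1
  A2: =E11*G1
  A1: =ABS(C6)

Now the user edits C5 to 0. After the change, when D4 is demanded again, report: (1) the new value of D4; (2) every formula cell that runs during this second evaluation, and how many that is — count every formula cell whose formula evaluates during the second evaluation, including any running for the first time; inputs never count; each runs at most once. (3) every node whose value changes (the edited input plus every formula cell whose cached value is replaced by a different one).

D4 now evaluates to 54.
Run set: D4, E11 (2 run).
Changed values: C5, D4.
The important point: the flipped condition pulls in fresh nodes; E11 runs for the first time.

Initial pass — values computed on the first demand:
  B5 = ABS(6) = 6
  D9 = MIN(9, 6) = 6
  D4 = IF(C5=0: C5=-1 -> else branch D9) = 6

Second demand — change propagation:
  E11: newly demanded (no cache) — executes and yields 54.
  D4: re-runs because C5 -1->0; new result 54.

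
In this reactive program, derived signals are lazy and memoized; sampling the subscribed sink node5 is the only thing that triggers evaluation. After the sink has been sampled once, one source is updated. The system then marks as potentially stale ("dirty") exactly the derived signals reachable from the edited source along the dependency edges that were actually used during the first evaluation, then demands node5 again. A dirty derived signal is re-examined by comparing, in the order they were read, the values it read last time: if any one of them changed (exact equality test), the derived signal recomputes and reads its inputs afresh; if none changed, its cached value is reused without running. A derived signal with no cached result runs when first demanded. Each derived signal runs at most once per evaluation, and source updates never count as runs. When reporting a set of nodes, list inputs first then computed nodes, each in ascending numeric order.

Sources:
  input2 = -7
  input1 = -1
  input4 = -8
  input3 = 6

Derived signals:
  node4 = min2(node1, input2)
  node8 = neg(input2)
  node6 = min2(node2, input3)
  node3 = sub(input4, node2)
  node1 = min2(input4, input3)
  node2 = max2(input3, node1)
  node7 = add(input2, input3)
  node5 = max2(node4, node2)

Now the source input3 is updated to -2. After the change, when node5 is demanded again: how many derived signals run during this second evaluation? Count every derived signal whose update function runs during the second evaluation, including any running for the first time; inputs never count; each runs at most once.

First demand of the output computes:
  node1 = min2(-8, 6) = -8
  node2 = max2(6, -8) = 6
  node4 = min2(-8, -7) = -8
  node5 = max2(-8, 6) = 6

After the edit, cleaning proceeds:
  node1: a read changed (input3 6->-2) — executes, giving -8 — identical to its old value.
  node2: a read changed (input3 6->-2) — executes, giving -2.
  node4: dirty, but its reads are unchanged (node1 unchanged, input2 unchanged); cached -8 stands.
  node5: a read changed (node2 6->-2) — executes, giving -2.

Note where the cutoff bites: node4 is checked, finds nothing changed, and keeps its cache.

3 derived signals run: node1, node2, node5.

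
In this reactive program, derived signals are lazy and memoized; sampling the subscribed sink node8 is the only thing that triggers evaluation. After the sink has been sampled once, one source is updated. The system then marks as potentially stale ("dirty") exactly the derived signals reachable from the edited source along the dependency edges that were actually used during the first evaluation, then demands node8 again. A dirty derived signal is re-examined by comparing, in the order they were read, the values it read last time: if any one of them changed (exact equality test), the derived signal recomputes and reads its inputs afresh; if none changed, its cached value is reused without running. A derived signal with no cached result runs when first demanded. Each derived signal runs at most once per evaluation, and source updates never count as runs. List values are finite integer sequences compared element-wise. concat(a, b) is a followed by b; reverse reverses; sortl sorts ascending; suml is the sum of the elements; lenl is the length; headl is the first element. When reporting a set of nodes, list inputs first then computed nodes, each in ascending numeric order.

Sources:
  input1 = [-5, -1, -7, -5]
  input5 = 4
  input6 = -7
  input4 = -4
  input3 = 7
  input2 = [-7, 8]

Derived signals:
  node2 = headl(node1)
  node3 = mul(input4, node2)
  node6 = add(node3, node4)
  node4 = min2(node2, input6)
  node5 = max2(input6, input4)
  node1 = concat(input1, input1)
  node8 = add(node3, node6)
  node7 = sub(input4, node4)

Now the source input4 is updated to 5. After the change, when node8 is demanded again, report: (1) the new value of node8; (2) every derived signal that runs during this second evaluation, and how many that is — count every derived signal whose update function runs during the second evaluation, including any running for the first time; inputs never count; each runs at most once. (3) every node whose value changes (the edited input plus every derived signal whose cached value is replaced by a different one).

Demanding node8 again yields -57.
3 derived signals run: node3, node6, node8.
The nodes whose values change: input4, node3, node6, node8.

First demand of the output computes:
  node1 = concat([-5, -1, -7, -5], [-5, -1, -7, -5]) = [-5, -1, -7, -5, -5, -1, -7, -5]
  node2 = headl([-5, -1, -7, -5, -5, -1, -7, -5]) = -5
  node3 = mul(-4, -5) = 20
  node4 = min2(-5, -7) = -7
  node6 = add(20, -7) = 13
  node8 = add(20, 13) = 33

After the edit, cleaning proceeds:
  node3: a read changed (input4 -4->5) — executes, giving -25.
  node6: a read changed (node3 20->-25) — executes, giving -32.
  node8: a read changed (node3 20->-25; node6 13->-32) — executes, giving -57.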